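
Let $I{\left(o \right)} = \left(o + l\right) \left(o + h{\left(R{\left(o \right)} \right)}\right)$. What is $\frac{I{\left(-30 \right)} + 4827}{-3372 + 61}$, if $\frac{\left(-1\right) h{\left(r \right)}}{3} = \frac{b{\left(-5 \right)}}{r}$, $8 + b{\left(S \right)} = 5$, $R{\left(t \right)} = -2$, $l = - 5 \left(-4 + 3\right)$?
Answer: $- \frac{11379}{6622} \approx -1.7184$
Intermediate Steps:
$l = 5$ ($l = \left(-5\right) \left(-1\right) = 5$)
$b{\left(S \right)} = -3$ ($b{\left(S \right)} = -8 + 5 = -3$)
$h{\left(r \right)} = \frac{9}{r}$ ($h{\left(r \right)} = - 3 \left(- \frac{3}{r}\right) = \frac{9}{r}$)
$I{\left(o \right)} = \left(5 + o\right) \left(- \frac{9}{2} + o\right)$ ($I{\left(o \right)} = \left(o + 5\right) \left(o + \frac{9}{-2}\right) = \left(5 + o\right) \left(o + 9 \left(- \frac{1}{2}\right)\right) = \left(5 + o\right) \left(o - \frac{9}{2}\right) = \left(5 + o\right) \left(- \frac{9}{2} + o\right)$)
$\frac{I{\left(-30 \right)} + 4827}{-3372 + 61} = \frac{\left(- \frac{45}{2} + \left(-30\right)^{2} + \frac{1}{2} \left(-30\right)\right) + 4827}{-3372 + 61} = \frac{\left(- \frac{45}{2} + 900 - 15\right) + 4827}{-3311} = \left(\frac{1725}{2} + 4827\right) \left(- \frac{1}{3311}\right) = \frac{11379}{2} \left(- \frac{1}{3311}\right) = - \frac{11379}{6622}$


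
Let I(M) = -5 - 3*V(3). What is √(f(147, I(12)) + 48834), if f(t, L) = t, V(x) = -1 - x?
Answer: √48981 ≈ 221.32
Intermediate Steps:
I(M) = 7 (I(M) = -5 - 3*(-1 - 1*3) = -5 - 3*(-1 - 3) = -5 - 3*(-4) = -5 + 12 = 7)
√(f(147, I(12)) + 48834) = √(147 + 48834) = √48981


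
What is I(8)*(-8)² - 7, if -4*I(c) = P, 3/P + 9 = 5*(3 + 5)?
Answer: -265/31 ≈ -8.5484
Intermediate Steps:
P = 3/31 (P = 3/(-9 + 5*(3 + 5)) = 3/(-9 + 5*8) = 3/(-9 + 40) = 3/31 ≈ 0.096774)
I(c) = -3/124 (I(c) = -¼*3/31 = -3/124)
I(8)*(-8)² - 7 = -3/124*(-8)² - 7 = -3/124*64 - 7 = -48/31 - 7 = -265/31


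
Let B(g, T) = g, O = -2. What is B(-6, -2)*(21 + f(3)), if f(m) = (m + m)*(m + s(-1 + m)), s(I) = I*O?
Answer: -90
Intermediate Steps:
s(I) = -2*I (s(I) = I*(-2) = -2*I)
f(m) = 2*m*(2 - m) (f(m) = (m + m)*(m - 2*(-1 + m)) = (2*m)*(m + (2 - 2*m)) = (2*m)*(2 - m) = 2*m*(2 - m))
B(-6, -2)*(21 + f(3)) = -6*(21 + 2*3*(2 - 1*3)) = -6*(21 + 2*3*(2 - 3)) = -6*(21 + 2*3*(-1)) = -6*(21 - 6) = -6*15 = -90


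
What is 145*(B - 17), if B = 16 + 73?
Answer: 10440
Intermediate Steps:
B = 89
145*(B - 17) = 145*(89 - 17) = 145*72 = 10440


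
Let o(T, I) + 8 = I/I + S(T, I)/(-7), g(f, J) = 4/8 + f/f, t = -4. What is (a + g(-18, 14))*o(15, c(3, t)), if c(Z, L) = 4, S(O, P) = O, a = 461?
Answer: -29600/7 ≈ -4228.6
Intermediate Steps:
g(f, J) = 3/2 (g(f, J) = 4*(1/8) + 1 = 1/2 + 1 = 3/2)
o(T, I) = -7 - T/7 (o(T, I) = -8 + (I/I + T/(-7)) = -8 + (1 + T*(-1/7)) = -8 + (1 - T/7) = -7 - T/7)
(a + g(-18, 14))*o(15, c(3, t)) = (461 + 3/2)*(-7 - 1/7*15) = 925*(-7 - 15/7)/2 = (925/2)*(-64/7) = -29600/7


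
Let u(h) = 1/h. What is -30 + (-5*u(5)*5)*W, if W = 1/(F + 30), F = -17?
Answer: -395/13 ≈ -30.385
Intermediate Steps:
u(h) = 1/h
W = 1/13 (W = 1/(-17 + 30) = 1/13 ≈ 0.076923)
-30 + (-5*u(5)*5)*W = -30 + (-5/5*5)*(1/13) = -30 + (-5*⅕*5)*(1/13) = -30 - 1*5*(1/13) = -30 - 5*1/13 = -30 - 5/13 = -395/13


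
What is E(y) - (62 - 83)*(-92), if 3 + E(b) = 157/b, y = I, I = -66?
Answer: -127867/66 ≈ -1937.4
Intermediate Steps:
y = -66
E(b) = -3 + 157/b
E(y) - (62 - 83)*(-92) = (-3 + 157/(-66)) - (62 - 83)*(-92) = (-3 + 157*(-1/66)) - (-21)*(-92) = (-3 - 157/66) - 1*1932 = -355/66 - 1932 = -127867/66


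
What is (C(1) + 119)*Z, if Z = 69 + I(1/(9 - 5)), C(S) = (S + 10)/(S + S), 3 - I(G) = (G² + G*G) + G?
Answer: 142677/16 ≈ 8917.3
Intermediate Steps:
I(G) = 3 - G - 2*G² (I(G) = 3 - ((G² + G*G) + G) = 3 - ((G² + G²) + G) = 3 - (2*G² + G) = 3 - (G + 2*G²) = 3 + (-G - 2*G²) = 3 - G - 2*G²)
C(S) = (10 + S)/(2*S) (C(S) = (10 + S)/((2*S)) = (10 + S)*(1/(2*S)) = (10 + S)/(2*S))
Z = 573/8 (Z = 69 + (3 - 1/(9 - 5) - 2/(9 - 5)²) = 69 + (3 - 1/4 - 2*(1/4)²) = 69 + (3 - 1*¼ - 2*(¼)²) = 69 + (3 - ¼ - 2*1/16) = 69 + (3 - ¼ - ⅛) = 69 + 21/8 = 573/8 ≈ 71.625)
(C(1) + 119)*Z = ((½)*(10 + 1)/1 + 119)*(573/8) = ((½)*1*11 + 119)*(573/8) = (11/2 + 119)*(573/8) = (249/2)*(573/8) = 142677/16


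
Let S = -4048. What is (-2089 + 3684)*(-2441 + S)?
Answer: -10349955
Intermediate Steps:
(-2089 + 3684)*(-2441 + S) = (-2089 + 3684)*(-2441 - 4048) = 1595*(-6489) = -10349955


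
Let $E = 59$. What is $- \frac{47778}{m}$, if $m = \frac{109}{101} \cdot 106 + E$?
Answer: $- \frac{4825578}{17513} \approx -275.54$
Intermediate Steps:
$m = \frac{17513}{101}$ ($m = \frac{109}{101} \cdot 106 + 59 = \frac{11554}{101} + 59 = \frac{17513}{101} \approx 173.4$)
$- \frac{47778}{m} = - \frac{47778}{\frac{17513}{101}} = \left(-47778\right) \frac{101}{17513} = - \frac{4825578}{17513}$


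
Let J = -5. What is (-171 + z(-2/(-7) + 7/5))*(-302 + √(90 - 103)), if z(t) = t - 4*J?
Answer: 1578252/35 - 5226*I*√13/35 ≈ 45093.0 - 538.36*I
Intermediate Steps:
z(t) = 20 + t (z(t) = t - 4*(-5) = t + 20 = 20 + t)
(-171 + z(-2/(-7) + 7/5))*(-302 + √(90 - 103)) = (-171 + (20 + (-2/(-7) + 7/5)))*(-302 + √(90 - 103)) = (-171 + (20 + (-2*(-⅐) + 7*(⅕))))*(-302 + √(-13)) = (-171 + (20 + (2/7 + 7/5)))*(-302 + I*√13) = (-171 + (20 + 59/35))*(-302 + I*√13) = (-171 + 759/35)*(-302 + I*√13) = -5226*(-302 + I*√13)/35 = 1578252/35 - 5226*I*√13/35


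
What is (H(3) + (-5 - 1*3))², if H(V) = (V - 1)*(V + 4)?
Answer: 36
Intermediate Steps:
H(V) = (-1 + V)*(4 + V)
(H(3) + (-5 - 1*3))² = ((-4 + 3² + 3*3) + (-5 - 1*3))² = ((-4 + 9 + 9) + (-5 - 3))² = (14 - 8)² = 6² = 36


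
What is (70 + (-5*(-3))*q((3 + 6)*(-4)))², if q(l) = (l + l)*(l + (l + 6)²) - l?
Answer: 869574900100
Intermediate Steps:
q(l) = -l + 2*l*(l + (6 + l)²) (q(l) = (2*l)*(l + (6 + l)²) - l = 2*l*(l + (6 + l)²) - l = -l + 2*l*(l + (6 + l)²))
(70 + (-5*(-3))*q((3 + 6)*(-4)))² = (70 + (-5*(-3))*(((3 + 6)*(-4))*(71 + 2*((3 + 6)*(-4))² + 26*((3 + 6)*(-4)))))² = (70 + 15*((9*(-4))*(71 + 2*(9*(-4))² + 26*(9*(-4)))))² = (70 + 15*(-36*(71 + 2*(-36)² + 26*(-36))))² = (70 + 15*(-36*(71 + 2*1296 - 936)))² = (70 + 15*(-36*(71 + 2592 - 936)))² = (70 + 15*(-36*1727))² = (70 + 15*(-62172))² = (70 - 932580)² = (-932510)² = 869574900100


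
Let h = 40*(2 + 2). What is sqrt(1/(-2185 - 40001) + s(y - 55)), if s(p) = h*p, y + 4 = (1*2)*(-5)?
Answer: I*sqrt(19647430942026)/42186 ≈ 105.07*I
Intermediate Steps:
h = 160 (h = 40*4 = 160)
y = -14 (y = -4 + (1*2)*(-5) = -4 + 2*(-5) = -4 - 10 = -14)
s(p) = 160*p
sqrt(1/(-2185 - 40001) + s(y - 55)) = sqrt(1/(-2185 - 40001) + 160*(-14 - 55)) = sqrt(1/(-42186) + 160*(-69)) = sqrt(-1/42186 - 11040) = sqrt(-465733441/42186) = I*sqrt(19647430942026)/42186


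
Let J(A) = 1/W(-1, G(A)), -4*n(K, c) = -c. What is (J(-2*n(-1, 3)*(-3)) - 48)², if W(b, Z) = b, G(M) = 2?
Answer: 2401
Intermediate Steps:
n(K, c) = c/4 (n(K, c) = -(-1)*c/4 = c/4)
J(A) = -1 (J(A) = 1/(-1) = -1)
(J(-2*n(-1, 3)*(-3)) - 48)² = (-1 - 48)² = (-49)² = 2401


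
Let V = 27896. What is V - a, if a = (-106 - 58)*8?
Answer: 29208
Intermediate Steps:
a = -1312 (a = -164*8 = -1312)
V - a = 27896 - 1*(-1312) = 27896 + 1312 = 29208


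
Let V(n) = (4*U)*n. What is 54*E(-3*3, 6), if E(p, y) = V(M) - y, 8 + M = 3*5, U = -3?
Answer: -4860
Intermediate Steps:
M = 7 (M = -8 + 3*5 = -8 + 15 = 7)
V(n) = -12*n (V(n) = (4*(-3))*n = -12*n)
E(p, y) = -84 - y (E(p, y) = -12*7 - y = -84 - y)
54*E(-3*3, 6) = 54*(-84 - 1*6) = 54*(-84 - 6) = 54*(-90) = -4860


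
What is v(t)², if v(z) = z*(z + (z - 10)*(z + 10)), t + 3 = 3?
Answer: 0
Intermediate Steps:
t = 0 (t = -3 + 3 = 0)
v(z) = z*(z + (-10 + z)*(10 + z))
v(t)² = (0*(-100 + 0 + 0²))² = (0*(-100 + 0 + 0))² = (0*(-100))² = 0² = 0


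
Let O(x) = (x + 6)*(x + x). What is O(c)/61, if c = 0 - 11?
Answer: 110/61 ≈ 1.8033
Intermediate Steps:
c = -11
O(x) = 2*x*(6 + x) (O(x) = (6 + x)*(2*x) = 2*x*(6 + x))
O(c)/61 = (2*(-11)*(6 - 11))/61 = (2*(-11)*(-5))*(1/61) = 110*(1/61) = 110/61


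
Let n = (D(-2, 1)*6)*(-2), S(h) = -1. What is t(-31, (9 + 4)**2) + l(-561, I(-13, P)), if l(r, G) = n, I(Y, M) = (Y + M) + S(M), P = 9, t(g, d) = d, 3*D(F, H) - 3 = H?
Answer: 153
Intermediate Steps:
D(F, H) = 1 + H/3
I(Y, M) = -1 + M + Y (I(Y, M) = (Y + M) - 1 = (M + Y) - 1 = -1 + M + Y)
n = -16 (n = ((1 + (1/3)*1)*6)*(-2) = ((1 + 1/3)*6)*(-2) = ((4/3)*6)*(-2) = 8*(-2) = -16)
l(r, G) = -16
t(-31, (9 + 4)**2) + l(-561, I(-13, P)) = (9 + 4)**2 - 16 = 13**2 - 16 = 169 - 16 = 153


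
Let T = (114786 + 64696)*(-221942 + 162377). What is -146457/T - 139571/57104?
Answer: -134498252233/55028847280 ≈ -2.4441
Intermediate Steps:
T = -10690845330 (T = 179482*(-59565) = -10690845330)
-146457/T - 139571/57104 = -146457/(-10690845330) - 139571/57104 = -146457*(-1/10690845330) - 139571*1/57104 = 48819/3563615110 - 139571/57104 = -134498252233/55028847280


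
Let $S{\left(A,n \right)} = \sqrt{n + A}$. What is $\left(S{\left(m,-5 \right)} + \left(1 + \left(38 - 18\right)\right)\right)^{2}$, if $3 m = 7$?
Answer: $\frac{1315}{3} + 28 i \sqrt{6} \approx 438.33 + 68.586 i$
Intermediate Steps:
$m = \frac{7}{3}$ ($m = \frac{1}{3} \cdot 7 = \frac{7}{3} \approx 2.3333$)
$S{\left(A,n \right)} = \sqrt{A + n}$
$\left(S{\left(m,-5 \right)} + \left(1 + \left(38 - 18\right)\right)\right)^{2} = \left(\sqrt{\frac{7}{3} - 5} + \left(1 + \left(38 - 18\right)\right)\right)^{2} = \left(\sqrt{- \frac{8}{3}} + \left(1 + \left(38 - 18\right)\right)\right)^{2} = \left(\frac{2 i \sqrt{6}}{3} + \left(1 + 20\right)\right)^{2} = \left(\frac{2 i \sqrt{6}}{3} + 21\right)^{2} = \left(21 + \frac{2 i \sqrt{6}}{3}\right)^{2}$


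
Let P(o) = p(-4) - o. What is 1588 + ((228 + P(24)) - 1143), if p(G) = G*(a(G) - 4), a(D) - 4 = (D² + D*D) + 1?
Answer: 517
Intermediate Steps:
a(D) = 5 + 2*D² (a(D) = 4 + ((D² + D*D) + 1) = 4 + ((D² + D²) + 1) = 4 + (2*D² + 1) = 4 + (1 + 2*D²) = 5 + 2*D²)
p(G) = G*(1 + 2*G²) (p(G) = G*((5 + 2*G²) - 4) = G*(1 + 2*G²))
P(o) = -132 - o (P(o) = (-4 + 2*(-4)³) - o = (-4 + 2*(-64)) - o = (-4 - 128) - o = -132 - o)
1588 + ((228 + P(24)) - 1143) = 1588 + ((228 + (-132 - 1*24)) - 1143) = 1588 + ((228 + (-132 - 24)) - 1143) = 1588 + ((228 - 156) - 1143) = 1588 + (72 - 1143) = 1588 - 1071 = 517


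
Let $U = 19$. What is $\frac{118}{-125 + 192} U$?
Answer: $\frac{2242}{67} \approx 33.463$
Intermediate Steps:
$\frac{118}{-125 + 192} U = \frac{118}{-125 + 192} \cdot 19 = \frac{118}{67} \cdot 19 = \frac{2242}{67}$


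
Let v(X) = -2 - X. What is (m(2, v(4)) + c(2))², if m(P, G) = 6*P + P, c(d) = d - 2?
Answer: 196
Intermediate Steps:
c(d) = -2 + d
m(P, G) = 7*P
(m(2, v(4)) + c(2))² = (7*2 + (-2 + 2))² = (14 + 0)² = 14² = 196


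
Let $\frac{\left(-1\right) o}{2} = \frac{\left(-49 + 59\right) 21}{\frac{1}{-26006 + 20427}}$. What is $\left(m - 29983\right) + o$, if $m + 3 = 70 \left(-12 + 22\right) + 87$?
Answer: $2313981$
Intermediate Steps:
$m = 784$ ($m = -3 + \left(70 \left(-12 + 22\right) + 87\right) = -3 + \left(70 \cdot 10 + 87\right) = -3 + \left(700 + 87\right) = -3 + 787 = 784$)
$o = 2343180$ ($o = - 2 \frac{\left(-49 + 59\right) 21}{\frac{1}{-26006 + 20427}} = - 2 \frac{10 \cdot 21}{\frac{1}{-5579}} = - 2 \frac{210}{- \frac{1}{5579}} = - 2 \cdot 210 \left(-5579\right) = \left(-2\right) \left(-1171590\right) = 2343180$)
$\left(m - 29983\right) + o = \left(784 - 29983\right) + 2343180 = -29199 + 2343180 = 2313981$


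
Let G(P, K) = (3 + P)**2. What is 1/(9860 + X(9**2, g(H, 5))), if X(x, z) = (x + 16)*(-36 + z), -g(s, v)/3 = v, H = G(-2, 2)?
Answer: 1/4913 ≈ 0.00020354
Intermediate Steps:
H = 1 (H = (3 - 2)**2 = 1**2 = 1)
g(s, v) = -3*v
X(x, z) = (-36 + z)*(16 + x) (X(x, z) = (16 + x)*(-36 + z) = (-36 + z)*(16 + x))
1/(9860 + X(9**2, g(H, 5))) = 1/(9860 + (-576 - 36*9**2 + 16*(-3*5) + 9**2*(-3*5))) = 1/(9860 + (-576 - 36*81 + 16*(-15) + 81*(-15))) = 1/(9860 + (-576 - 2916 - 240 - 1215)) = 1/(9860 - 4947) = 1/4913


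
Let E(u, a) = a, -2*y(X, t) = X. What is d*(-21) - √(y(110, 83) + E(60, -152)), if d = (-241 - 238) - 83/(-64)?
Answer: 642033/64 - 3*I*√23 ≈ 10032.0 - 14.387*I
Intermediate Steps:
y(X, t) = -X/2
d = -30573/64 (d = -479 - 83*(-1/64) = -479 + 83/64 = -30573/64 ≈ -477.70)
d*(-21) - √(y(110, 83) + E(60, -152)) = -30573/64*(-21) - √(-½*110 - 152) = 642033/64 - √(-55 - 152) = 642033/64 - √(-207) = 642033/64 - 3*I*√23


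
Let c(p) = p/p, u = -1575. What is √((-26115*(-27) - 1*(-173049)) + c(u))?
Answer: √878155 ≈ 937.10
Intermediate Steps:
c(p) = 1
√((-26115*(-27) - 1*(-173049)) + c(u)) = √((-26115*(-27) - 1*(-173049)) + 1) = √((705105 + 173049) + 1) = √(878154 + 1) = √878155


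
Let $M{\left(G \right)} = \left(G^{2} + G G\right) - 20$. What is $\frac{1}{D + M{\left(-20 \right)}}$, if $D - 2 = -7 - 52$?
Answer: $\frac{1}{723} \approx 0.0013831$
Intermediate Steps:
$M{\left(G \right)} = -20 + 2 G^{2}$ ($M{\left(G \right)} = \left(G^{2} + G^{2}\right) - 20 = 2 G^{2} - 20 = -20 + 2 G^{2}$)
$D = -57$ ($D = 2 - 59 = -57$)
$\frac{1}{D + M{\left(-20 \right)}} = \frac{1}{-57 - \left(20 - 2 \left(-20\right)^{2}\right)} = \frac{1}{-57 + \left(-20 + 2 \cdot 400\right)} = \frac{1}{-57 + \left(-20 + 800\right)} = \frac{1}{-57 + 780} = \frac{1}{723}$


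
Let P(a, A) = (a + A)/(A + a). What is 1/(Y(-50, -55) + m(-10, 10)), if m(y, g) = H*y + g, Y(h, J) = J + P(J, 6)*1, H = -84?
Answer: 1/796 ≈ 0.0012563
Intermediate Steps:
P(a, A) = 1 (P(a, A) = (A + a)/(A + a) = 1)
Y(h, J) = 1 + J (Y(h, J) = J + 1*1 = J + 1 = 1 + J)
m(y, g) = g - 84*y (m(y, g) = -84*y + g = g - 84*y)
1/(Y(-50, -55) + m(-10, 10)) = 1/((1 - 55) + (10 - 84*(-10))) = 1/(-54 + (10 + 840)) = 1/(-54 + 850) = 1/796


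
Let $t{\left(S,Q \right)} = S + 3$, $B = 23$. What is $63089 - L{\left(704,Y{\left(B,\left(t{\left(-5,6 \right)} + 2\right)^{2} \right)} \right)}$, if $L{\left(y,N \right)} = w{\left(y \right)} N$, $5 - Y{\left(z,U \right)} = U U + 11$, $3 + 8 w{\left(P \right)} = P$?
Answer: $\frac{254459}{4} \approx 63615.0$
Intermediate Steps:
$w{\left(P \right)} = - \frac{3}{8} + \frac{P}{8}$
$t{\left(S,Q \right)} = 3 + S$
$Y{\left(z,U \right)} = -6 - U^{2}$ ($Y{\left(z,U \right)} = 5 - \left(U U + 11\right) = 5 - \left(U^{2} + 11\right) = 5 - \left(11 + U^{2}\right) = -6 - U^{2}$)
$L{\left(y,N \right)} = N \left(- \frac{3}{8} + \frac{y}{8}\right)$ ($L{\left(y,N \right)} = \left(- \frac{3}{8} + \frac{y}{8}\right) N = N \left(- \frac{3}{8} + \frac{y}{8}\right)$)
$63089 - L{\left(704,Y{\left(B,\left(t{\left(-5,6 \right)} + 2\right)^{2} \right)} \right)} = 63089 - \frac{\left(-6 - \left(\left(\left(3 - 5\right) + 2\right)^{2}\right)^{2}\right) \left(-3 + 704\right)}{8} = 63089 - \frac{1}{8} \left(-6 - \left(\left(-2 + 2\right)^{2}\right)^{2}\right) 701 = 63089 - \frac{1}{8} \left(-6 - \left(0^{2}\right)^{2}\right) 701 = 63089 - \frac{1}{8} \left(-6 - 0^{2}\right) 701 = 63089 - \frac{1}{8} \left(-6 - 0\right) 701 = 63089 - \frac{1}{8} \left(-6 + 0\right) 701 = 63089 - \frac{1}{8} \left(-6\right) 701 = 63089 - - \frac{2103}{4} = 63089 + \frac{2103}{4} = \frac{254459}{4}$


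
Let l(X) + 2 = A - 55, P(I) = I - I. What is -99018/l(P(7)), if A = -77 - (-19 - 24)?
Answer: 99018/91 ≈ 1088.1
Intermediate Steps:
P(I) = 0
A = -34 (A = -77 - 1*(-43) = -77 + 43 = -34)
l(X) = -91 (l(X) = -2 + (-34 - 55) = -2 - 89 = -91)
-99018/l(P(7)) = -99018/(-91) = -99018*(-1/91) = 99018/91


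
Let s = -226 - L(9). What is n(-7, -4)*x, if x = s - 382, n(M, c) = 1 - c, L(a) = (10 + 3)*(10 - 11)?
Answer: -2975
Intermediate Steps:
L(a) = -13 (L(a) = 13*(-1) = -13)
s = -213 (s = -226 - 1*(-13) = -226 + 13 = -213)
x = -595 (x = -213 - 382 = -595)
n(-7, -4)*x = (1 - 1*(-4))*(-595) = (1 + 4)*(-595) = 5*(-595) = -2975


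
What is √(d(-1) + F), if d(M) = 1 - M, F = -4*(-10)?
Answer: √42 ≈ 6.4807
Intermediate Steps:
F = 40
√(d(-1) + F) = √((1 - 1*(-1)) + 40) = √((1 + 1) + 40) = √(2 + 40) = √42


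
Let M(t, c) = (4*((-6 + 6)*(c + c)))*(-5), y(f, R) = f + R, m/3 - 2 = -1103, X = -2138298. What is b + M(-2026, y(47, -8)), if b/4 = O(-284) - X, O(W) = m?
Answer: 8539980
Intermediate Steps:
m = -3303 (m = 6 + 3*(-1103) = 6 - 3309 = -3303)
O(W) = -3303
y(f, R) = R + f
b = 8539980 (b = 4*(-3303 - 1*(-2138298)) = 4*(-3303 + 2138298) = 4*2134995 = 8539980)
M(t, c) = 0 (M(t, c) = (4*(0*(2*c)))*(-5) = (4*0)*(-5) = 0*(-5) = 0)
b + M(-2026, y(47, -8)) = 8539980 + 0 = 8539980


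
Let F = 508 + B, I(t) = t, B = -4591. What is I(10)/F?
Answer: -10/4083 ≈ -0.0024492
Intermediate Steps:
F = -4083 (F = 508 - 4591 = -4083)
I(10)/F = 10/(-4083) = 10*(-1/4083) = -10/4083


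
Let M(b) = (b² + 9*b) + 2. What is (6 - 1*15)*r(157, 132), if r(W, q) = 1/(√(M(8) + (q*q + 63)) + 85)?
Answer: 153/2080 - 9*√705/2080 ≈ -0.041330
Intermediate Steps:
M(b) = 2 + b² + 9*b
r(W, q) = 1/(85 + √(201 + q²)) (r(W, q) = 1/(√((2 + 8² + 9*8) + (q*q + 63)) + 85) = 1/(√((2 + 64 + 72) + (q² + 63)) + 85) = 1/(√(138 + (63 + q²)) + 85) = 1/(√(201 + q²) + 85) = 1/(85 + √(201 + q²)))
(6 - 1*15)*r(157, 132) = (6 - 1*15)/(85 + √(201 + 132²)) = (6 - 15)/(85 + √(201 + 17424)) = -9/(85 + √17625) = -9/(85 + 5*√705)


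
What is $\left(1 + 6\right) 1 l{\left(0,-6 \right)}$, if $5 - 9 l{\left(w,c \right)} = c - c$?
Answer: $\frac{35}{9} \approx 3.8889$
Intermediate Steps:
$l{\left(w,c \right)} = \frac{5}{9}$ ($l{\left(w,c \right)} = \frac{5}{9} - \frac{c - c}{9} = \frac{5}{9} - 0 = \frac{5}{9} + 0 = \frac{5}{9}$)
$\left(1 + 6\right) 1 l{\left(0,-6 \right)} = \left(1 + 6\right) 1 \cdot \frac{5}{9} = 7 \cdot 1 \cdot \frac{5}{9} = 7 \cdot \frac{5}{9} = \frac{35}{9}$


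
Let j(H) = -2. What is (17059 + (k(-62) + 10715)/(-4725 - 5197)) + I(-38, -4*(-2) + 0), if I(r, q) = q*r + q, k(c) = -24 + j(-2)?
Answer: 166311797/9922 ≈ 16762.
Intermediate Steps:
k(c) = -26 (k(c) = -24 - 2 = -26)
I(r, q) = q + q*r
(17059 + (k(-62) + 10715)/(-4725 - 5197)) + I(-38, -4*(-2) + 0) = (17059 + (-26 + 10715)/(-4725 - 5197)) + (-4*(-2) + 0)*(1 - 38) = (17059 + 10689/(-9922)) + (8 + 0)*(-37) = (17059 + 10689*(-1/9922)) + 8*(-37) = (17059 - 10689/9922) - 296 = 169248709/9922 - 296 = 166311797/9922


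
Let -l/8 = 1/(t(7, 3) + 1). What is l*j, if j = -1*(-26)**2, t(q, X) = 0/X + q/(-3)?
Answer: -4056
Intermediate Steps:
t(q, X) = -q/3 (t(q, X) = 0 + q*(-1/3) = 0 - q/3 = -q/3)
j = -676 (j = -1*676 = -676)
l = 6 (l = -8/(-1/3*7 + 1) = -8/(-7/3 + 1) = -8/(-4/3) = -8*(-3/4) = 6)
l*j = 6*(-676) = -4056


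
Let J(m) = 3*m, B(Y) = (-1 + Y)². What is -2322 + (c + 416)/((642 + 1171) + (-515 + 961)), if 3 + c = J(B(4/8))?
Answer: -20979937/9036 ≈ -2321.8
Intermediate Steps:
c = -9/4 (c = -3 + 3*(-1 + 4/8)² = -3 + 3*(-1 + 4*(⅛))² = -3 + 3*(-1 + ½)² = -3 + 3*(-½)² = -3 + 3*(¼) = -3 + ¾ = -9/4 ≈ -2.2500)
-2322 + (c + 416)/((642 + 1171) + (-515 + 961)) = -2322 + (-9/4 + 416)/((642 + 1171) + (-515 + 961)) = -2322 + 1655/(4*(1813 + 446)) = -2322 + (1655/4)/2259 = -2322 + (1655/4)*(1/2259) = -2322 + 1655/9036 = -20979937/9036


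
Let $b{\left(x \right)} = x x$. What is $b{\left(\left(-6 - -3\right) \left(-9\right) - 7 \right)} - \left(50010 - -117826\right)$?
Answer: $-167436$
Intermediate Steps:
$b{\left(x \right)} = x^{2}$
$b{\left(\left(-6 - -3\right) \left(-9\right) - 7 \right)} - \left(50010 - -117826\right) = \left(\left(-6 - -3\right) \left(-9\right) - 7\right)^{2} - \left(50010 - -117826\right) = \left(\left(-6 + 3\right) \left(-9\right) - 7\right)^{2} - \left(50010 + 117826\right) = \left(\left(-3\right) \left(-9\right) - 7\right)^{2} - 167836 = \left(27 - 7\right)^{2} - 167836 = 20^{2} - 167836 = 400 - 167836 = -167436$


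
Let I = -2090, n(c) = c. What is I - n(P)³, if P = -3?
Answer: -2063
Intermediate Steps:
I - n(P)³ = -2090 - 1*(-3)³ = -2090 - 1*(-27) = -2090 + 27 = -2063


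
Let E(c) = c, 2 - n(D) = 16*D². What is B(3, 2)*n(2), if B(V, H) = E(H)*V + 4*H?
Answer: -868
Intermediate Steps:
n(D) = 2 - 16*D²
B(V, H) = 4*H + H*V (B(V, H) = H*V + 4*H = 4*H + H*V)
B(3, 2)*n(2) = (2*(4 + 3))*(2 - 16*2²) = (2*7)*(2 - 16*4) = 14*(2 - 64) = 14*(-62) = -868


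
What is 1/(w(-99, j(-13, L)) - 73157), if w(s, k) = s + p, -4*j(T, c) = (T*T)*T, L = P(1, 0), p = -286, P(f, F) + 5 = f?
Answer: -1/73542 ≈ -1.3598e-5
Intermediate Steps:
P(f, F) = -5 + f
L = -4 (L = -5 + 1 = -4)
j(T, c) = -T**3/4 (j(T, c) = -T*T*T/4 = -T**2*T/4 = -T**3/4)
w(s, k) = -286 + s (w(s, k) = s - 286 = -286 + s)
1/(w(-99, j(-13, L)) - 73157) = 1/((-286 - 99) - 73157) = 1/(-385 - 73157) = 1/(-73542) = -1/73542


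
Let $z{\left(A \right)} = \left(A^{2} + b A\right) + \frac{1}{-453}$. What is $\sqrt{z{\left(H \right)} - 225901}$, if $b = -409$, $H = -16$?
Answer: $\frac{i \sqrt{44961497562}}{453} \approx 468.08 i$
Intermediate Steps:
$z{\left(A \right)} = - \frac{1}{453} + A^{2} - 409 A$ ($z{\left(A \right)} = \left(A^{2} - 409 A\right) + \frac{1}{-453} = \left(A^{2} - 409 A\right) - \frac{1}{453} = - \frac{1}{453} + A^{2} - 409 A$)
$\sqrt{z{\left(H \right)} - 225901} = \sqrt{\left(- \frac{1}{453} + \left(-16\right)^{2} - -6544\right) - 225901} = \sqrt{\left(- \frac{1}{453} + 256 + 6544\right) - 225901} = \sqrt{\frac{3080399}{453} - 225901} = \sqrt{- \frac{99252754}{453}} = \frac{i \sqrt{44961497562}}{453}$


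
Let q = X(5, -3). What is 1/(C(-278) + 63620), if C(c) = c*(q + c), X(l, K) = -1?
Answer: 1/141182 ≈ 7.0831e-6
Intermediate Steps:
q = -1
C(c) = c*(-1 + c)
1/(C(-278) + 63620) = 1/(-278*(-1 - 278) + 63620) = 1/(-278*(-279) + 63620) = 1/(77562 + 63620) = 1/141182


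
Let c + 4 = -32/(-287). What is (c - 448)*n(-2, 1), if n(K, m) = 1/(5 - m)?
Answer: -32423/287 ≈ -112.97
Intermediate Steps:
c = -1116/287 (c = -4 - 32/(-287) = -4 - 32*(-1/287) = -4 + 32/287 = -1116/287 ≈ -3.8885)
(c - 448)*n(-2, 1) = (-1116/287 - 448)*(-1/(-5 + 1)) = -(-129692)/(287*(-4)) = -(-129692)*(-1)/(287*4) = -129692/287*1/4 = -32423/287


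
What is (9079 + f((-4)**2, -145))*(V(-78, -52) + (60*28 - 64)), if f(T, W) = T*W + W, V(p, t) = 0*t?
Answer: 10688224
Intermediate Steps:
V(p, t) = 0
f(T, W) = W + T*W
(9079 + f((-4)**2, -145))*(V(-78, -52) + (60*28 - 64)) = (9079 - 145*(1 + (-4)**2))*(0 + (60*28 - 64)) = (9079 - 145*(1 + 16))*(0 + (1680 - 64)) = (9079 - 145*17)*(0 + 1616) = (9079 - 2465)*1616 = 6614*1616 = 10688224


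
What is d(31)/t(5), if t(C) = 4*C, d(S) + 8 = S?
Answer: 23/20 ≈ 1.1500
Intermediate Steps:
d(S) = -8 + S
d(31)/t(5) = (-8 + 31)/((4*5)) = 23/20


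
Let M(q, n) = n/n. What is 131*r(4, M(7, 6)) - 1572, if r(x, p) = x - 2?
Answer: -1310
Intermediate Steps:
M(q, n) = 1
r(x, p) = -2 + x
131*r(4, M(7, 6)) - 1572 = 131*(-2 + 4) - 1572 = 131*2 - 1572 = 262 - 1572 = -1310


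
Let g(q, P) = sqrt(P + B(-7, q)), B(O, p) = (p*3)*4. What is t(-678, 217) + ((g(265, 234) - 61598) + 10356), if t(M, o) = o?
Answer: -51025 + sqrt(3414) ≈ -50967.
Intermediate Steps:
B(O, p) = 12*p (B(O, p) = (3*p)*4 = 12*p)
g(q, P) = sqrt(P + 12*q)
t(-678, 217) + ((g(265, 234) - 61598) + 10356) = 217 + ((sqrt(234 + 12*265) - 61598) + 10356) = 217 + ((sqrt(234 + 3180) - 61598) + 10356) = 217 + ((sqrt(3414) - 61598) + 10356) = 217 + ((-61598 + sqrt(3414)) + 10356) = 217 + (-51242 + sqrt(3414)) = -51025 + sqrt(3414)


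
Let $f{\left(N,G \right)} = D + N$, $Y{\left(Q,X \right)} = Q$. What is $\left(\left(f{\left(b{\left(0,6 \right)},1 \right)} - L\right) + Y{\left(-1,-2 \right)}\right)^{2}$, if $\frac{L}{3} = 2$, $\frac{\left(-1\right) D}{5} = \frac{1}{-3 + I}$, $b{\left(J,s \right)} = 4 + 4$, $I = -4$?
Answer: $\frac{144}{49} \approx 2.9388$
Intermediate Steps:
$b{\left(J,s \right)} = 8$
$D = \frac{5}{7}$ ($D = - \frac{5}{-3 - 4} = - \frac{5}{-7} = \left(-5\right) \left(- \frac{1}{7}\right) = \frac{5}{7} \approx 0.71429$)
$L = 6$ ($L = 3 \cdot 2 = 6$)
$f{\left(N,G \right)} = \frac{5}{7} + N$
$\left(\left(f{\left(b{\left(0,6 \right)},1 \right)} - L\right) + Y{\left(-1,-2 \right)}\right)^{2} = \left(\left(\left(\frac{5}{7} + 8\right) - 6\right) - 1\right)^{2} = \left(\left(\frac{61}{7} - 6\right) - 1\right)^{2} = \left(\frac{19}{7} - 1\right)^{2} = \left(\frac{12}{7}\right)^{2} = \frac{144}{49}$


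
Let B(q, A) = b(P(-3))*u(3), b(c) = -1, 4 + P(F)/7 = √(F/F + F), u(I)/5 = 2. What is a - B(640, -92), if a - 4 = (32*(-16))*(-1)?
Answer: 526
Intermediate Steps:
u(I) = 10 (u(I) = 5*2 = 10)
P(F) = -28 + 7*√(1 + F) (P(F) = -28 + 7*√(F/F + F) = -28 + 7*√(1 + F))
a = 516 (a = 4 + (32*(-16))*(-1) = 4 - 512*(-1) = 4 + 512 = 516)
B(q, A) = -10 (B(q, A) = -1*10 = -10)
a - B(640, -92) = 516 - 1*(-10) = 516 + 10 = 526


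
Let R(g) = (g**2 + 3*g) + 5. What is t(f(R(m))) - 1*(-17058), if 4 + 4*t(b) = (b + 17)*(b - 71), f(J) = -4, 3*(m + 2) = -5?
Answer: 67253/4 ≈ 16813.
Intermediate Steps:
m = -11/3 (m = -2 + (1/3)*(-5) = -2 - 5/3 = -11/3 ≈ -3.6667)
R(g) = 5 + g**2 + 3*g
t(b) = -1 + (-71 + b)*(17 + b)/4 (t(b) = -1 + ((b + 17)*(b - 71))/4 = -1 + ((17 + b)*(-71 + b))/4 = -1 + ((-71 + b)*(17 + b))/4 = -1 + (-71 + b)*(17 + b)/4)
t(f(R(m))) - 1*(-17058) = (-1211/4 - 27/2*(-4) + (1/4)*(-4)**2) - 1*(-17058) = (-1211/4 + 54 + (1/4)*16) + 17058 = (-1211/4 + 54 + 4) + 17058 = -979/4 + 17058 = 67253/4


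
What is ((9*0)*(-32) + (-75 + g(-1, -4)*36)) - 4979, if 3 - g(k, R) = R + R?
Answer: -4658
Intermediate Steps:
g(k, R) = 3 - 2*R (g(k, R) = 3 - (R + R) = 3 - 2*R)
((9*0)*(-32) + (-75 + g(-1, -4)*36)) - 4979 = ((9*0)*(-32) + (-75 + (3 - 2*(-4))*36)) - 4979 = (0*(-32) + (-75 + (3 + 8)*36)) - 4979 = (0 + (-75 + 11*36)) - 4979 = (0 + (-75 + 396)) - 4979 = (0 + 321) - 4979 = 321 - 4979 = -4658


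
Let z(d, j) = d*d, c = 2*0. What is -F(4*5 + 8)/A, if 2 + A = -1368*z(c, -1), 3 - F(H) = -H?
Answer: 31/2 ≈ 15.500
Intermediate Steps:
c = 0
z(d, j) = d²
F(H) = 3 + H (F(H) = 3 - (-1)*H = 3 + H)
A = -2 (A = -2 - 1368*0² = -2 - 1368*0 = -2 + 0 = -2)
-F(4*5 + 8)/A = -(3 + (4*5 + 8))/(-2) = -(3 + (20 + 8))*(-1)/2 = -(3 + 28)*(-1)/2 = -31*(-1)/2 = -1*(-31/2) = 31/2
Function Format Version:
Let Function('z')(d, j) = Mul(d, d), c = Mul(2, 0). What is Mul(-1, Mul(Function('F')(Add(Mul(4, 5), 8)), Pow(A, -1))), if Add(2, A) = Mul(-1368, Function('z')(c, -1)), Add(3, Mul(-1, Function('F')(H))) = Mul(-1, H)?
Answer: Rational(31, 2) ≈ 15.500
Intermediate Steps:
c = 0
Function('z')(d, j) = Pow(d, 2)
Function('F')(H) = Add(3, H) (Function('F')(H) = Add(3, Mul(-1, Mul(-1, H))) = Add(3, H))
A = -2 (A = Add(-2, Mul(-1368, Pow(0, 2))) = Add(-2, Mul(-1368, 0)) = Add(-2, 0) = -2)
Mul(-1, Mul(Function('F')(Add(Mul(4, 5), 8)), Pow(A, -1))) = Mul(-1, Mul(Add(3, Add(Mul(4, 5), 8)), Pow(-2, -1))) = Mul(-1, Mul(Add(3, Add(20, 8)), Rational(-1, 2))) = Mul(-1, Mul(Add(3, 28), Rational(-1, 2))) = Mul(-1, Mul(31, Rational(-1, 2))) = Mul(-1, Rational(-31, 2)) = Rational(31, 2)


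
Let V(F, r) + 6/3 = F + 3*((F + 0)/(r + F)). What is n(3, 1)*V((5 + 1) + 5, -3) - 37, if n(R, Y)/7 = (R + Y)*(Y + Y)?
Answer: 698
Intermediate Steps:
n(R, Y) = 14*Y*(R + Y) (n(R, Y) = 7*((R + Y)*(Y + Y)) = 7*((R + Y)*(2*Y)) = 7*(2*Y*(R + Y)) = 14*Y*(R + Y))
V(F, r) = -2 + F + 3*F/(F + r) (V(F, r) = -2 + (F + 3*((F + 0)/(r + F))) = -2 + (F + 3*(F/(F + r))) = -2 + (F + 3*F/(F + r)) = -2 + F + 3*F/(F + r))
n(3, 1)*V((5 + 1) + 5, -3) - 37 = (14*1*(3 + 1))*((((5 + 1) + 5) + ((5 + 1) + 5)**2 - 2*(-3) + ((5 + 1) + 5)*(-3))/(((5 + 1) + 5) - 3)) - 37 = (14*1*4)*(((6 + 5) + (6 + 5)**2 + 6 + (6 + 5)*(-3))/((6 + 5) - 3)) - 37 = 56*((11 + 11**2 + 6 + 11*(-3))/(11 - 3)) - 37 = 56*((11 + 121 + 6 - 33)/8) - 37 = 56*((1/8)*105) - 37 = 56*(105/8) - 37 = 735 - 37 = 698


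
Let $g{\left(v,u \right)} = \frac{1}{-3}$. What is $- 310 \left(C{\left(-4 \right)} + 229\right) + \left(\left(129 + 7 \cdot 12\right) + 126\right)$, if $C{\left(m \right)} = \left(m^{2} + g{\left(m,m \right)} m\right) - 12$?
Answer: $- \frac{216913}{3} \approx -72304.0$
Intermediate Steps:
$g{\left(v,u \right)} = - \frac{1}{3}$
$C{\left(m \right)} = -12 + m^{2} - \frac{m}{3}$ ($C{\left(m \right)} = \left(m^{2} - \frac{m}{3}\right) - 12 = -12 + m^{2} - \frac{m}{3}$)
$- 310 \left(C{\left(-4 \right)} + 229\right) + \left(\left(129 + 7 \cdot 12\right) + 126\right) = - 310 \left(\left(-12 + \left(-4\right)^{2} - - \frac{4}{3}\right) + 229\right) + \left(\left(129 + 7 \cdot 12\right) + 126\right) = - 310 \left(\left(-12 + 16 + \frac{4}{3}\right) + 229\right) + \left(\left(129 + 84\right) + 126\right) = - 310 \left(\frac{16}{3} + 229\right) + \left(213 + 126\right) = \left(-310\right) \frac{703}{3} + 339 = - \frac{217930}{3} + 339 = - \frac{216913}{3}$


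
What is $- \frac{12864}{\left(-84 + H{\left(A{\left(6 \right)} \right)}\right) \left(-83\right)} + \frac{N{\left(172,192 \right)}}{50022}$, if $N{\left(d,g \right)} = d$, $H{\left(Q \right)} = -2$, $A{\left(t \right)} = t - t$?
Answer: $- \frac{160563818}{89264259} \approx -1.7987$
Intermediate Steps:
$A{\left(t \right)} = 0$
$- \frac{12864}{\left(-84 + H{\left(A{\left(6 \right)} \right)}\right) \left(-83\right)} + \frac{N{\left(172,192 \right)}}{50022} = - \frac{12864}{\left(-84 - 2\right) \left(-83\right)} + \frac{172}{50022} = - \frac{12864}{\left(-86\right) \left(-83\right)} + 172 \cdot \frac{1}{50022} = - \frac{12864}{7138} + \frac{86}{25011} = \left(-12864\right) \frac{1}{7138} + \frac{86}{25011} = - \frac{6432}{3569} + \frac{86}{25011} = - \frac{160563818}{89264259}$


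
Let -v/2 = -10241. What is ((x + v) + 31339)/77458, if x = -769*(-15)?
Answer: 31678/38729 ≈ 0.81794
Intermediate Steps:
v = 20482 (v = -2*(-10241) = 20482)
x = 11535
((x + v) + 31339)/77458 = ((11535 + 20482) + 31339)/77458 = (32017 + 31339)*(1/77458) = 63356*(1/77458) = 31678/38729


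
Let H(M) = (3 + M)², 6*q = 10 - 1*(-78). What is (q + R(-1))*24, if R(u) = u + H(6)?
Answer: 2272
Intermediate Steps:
q = 44/3 (q = (10 - 1*(-78))/6 = (10 + 78)/6 = (⅙)*88 = 44/3 ≈ 14.667)
R(u) = 81 + u (R(u) = u + (3 + 6)² = u + 9² = u + 81 = 81 + u)
(q + R(-1))*24 = (44/3 + (81 - 1))*24 = (44/3 + 80)*24 = (284/3)*24 = 2272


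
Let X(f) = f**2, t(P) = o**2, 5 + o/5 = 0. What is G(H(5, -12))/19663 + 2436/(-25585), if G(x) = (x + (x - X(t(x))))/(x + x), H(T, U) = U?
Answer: 180513817/246405480 ≈ 0.73259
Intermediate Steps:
o = -25 (o = -25 + 5*0 = -25 + 0 = -25)
t(P) = 625 (t(P) = (-25)**2 = 625)
G(x) = (-390625 + 2*x)/(2*x) (G(x) = (x + (x - 1*625**2))/(x + x) = (x + (x - 1*390625))/((2*x)) = (x + (x - 390625))*(1/(2*x)) = (x + (-390625 + x))*(1/(2*x)) = (-390625 + 2*x)*(1/(2*x)) = (-390625 + 2*x)/(2*x))
G(H(5, -12))/19663 + 2436/(-25585) = ((-390625/2 - 12)/(-12))/19663 + 2436/(-25585) = -1/12*(-390649/2)*(1/19663) + 2436*(-1/25585) = (390649/24)*(1/19663) - 348/3655 = 55807/67416 - 348/3655 = 180513817/246405480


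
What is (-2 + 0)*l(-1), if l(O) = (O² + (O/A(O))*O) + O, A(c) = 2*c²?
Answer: -1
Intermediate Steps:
l(O) = ½ + O + O² (l(O) = (O² + (O/((2*O²)))*O) + O = (O² + (O*(1/(2*O²)))*O) + O = (O² + (1/(2*O))*O) + O = (O² + ½) + O = (½ + O²) + O = ½ + O + O²)
(-2 + 0)*l(-1) = (-2 + 0)*(½ - 1 + (-1)²) = -2*(½ - 1 + 1) = -2*½ = -1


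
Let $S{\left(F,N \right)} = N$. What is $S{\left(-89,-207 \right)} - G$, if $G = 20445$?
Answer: $-20652$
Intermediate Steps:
$S{\left(-89,-207 \right)} - G = -207 - 20445 = -20652$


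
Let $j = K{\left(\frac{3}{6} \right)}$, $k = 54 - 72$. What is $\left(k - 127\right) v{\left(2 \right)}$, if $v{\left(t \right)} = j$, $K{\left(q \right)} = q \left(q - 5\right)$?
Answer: $\frac{1305}{4} \approx 326.25$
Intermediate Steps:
$K{\left(q \right)} = q \left(-5 + q\right)$
$k = -18$ ($k = 54 - 72 = -18$)
$j = - \frac{9}{4}$ ($j = \frac{3}{6} \left(-5 + \frac{3}{6}\right) = 3 \cdot \frac{1}{6} \left(-5 + 3 \cdot \frac{1}{6}\right) = \frac{-5 + \frac{1}{2}}{2} = \frac{1}{2} \left(- \frac{9}{2}\right) = - \frac{9}{4} \approx -2.25$)
$v{\left(t \right)} = - \frac{9}{4}$
$\left(k - 127\right) v{\left(2 \right)} = \left(-18 - 127\right) \left(- \frac{9}{4}\right) = \left(-145\right) \left(- \frac{9}{4}\right) = \frac{1305}{4}$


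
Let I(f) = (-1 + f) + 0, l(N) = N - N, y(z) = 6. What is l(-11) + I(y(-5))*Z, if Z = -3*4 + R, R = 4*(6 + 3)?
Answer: 120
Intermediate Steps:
R = 36 (R = 4*9 = 36)
l(N) = 0
I(f) = -1 + f
Z = 24 (Z = -3*4 + 36 = -12 + 36 = 24)
l(-11) + I(y(-5))*Z = 0 + (-1 + 6)*24 = 0 + 5*24 = 0 + 120 = 120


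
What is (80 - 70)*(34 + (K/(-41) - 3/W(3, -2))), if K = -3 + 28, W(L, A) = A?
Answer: 14305/41 ≈ 348.90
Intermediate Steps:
K = 25
(80 - 70)*(34 + (K/(-41) - 3/W(3, -2))) = (80 - 70)*(34 + (25/(-41) - 3/(-2))) = 10*(34 + (25*(-1/41) - 3*(-½))) = 10*(34 + (-25/41 + 3/2)) = 10*(34 + 73/82) = 10*(2861/82) = 14305/41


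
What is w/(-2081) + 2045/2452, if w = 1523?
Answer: 521249/5102612 ≈ 0.10215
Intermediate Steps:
w/(-2081) + 2045/2452 = 1523/(-2081) + 2045/2452 = 1523*(-1/2081) + 2045*(1/2452) = -1523/2081 + 2045/2452 = 521249/5102612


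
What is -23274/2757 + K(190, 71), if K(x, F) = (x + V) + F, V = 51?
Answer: 278970/919 ≈ 303.56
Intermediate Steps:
K(x, F) = 51 + F + x (K(x, F) = (x + 51) + F = (51 + x) + F = 51 + F + x)
-23274/2757 + K(190, 71) = -23274/2757 + (51 + 71 + 190) = -23274*1/2757 + 312 = -7758/919 + 312 = 278970/919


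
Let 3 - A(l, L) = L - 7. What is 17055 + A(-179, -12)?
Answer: 17077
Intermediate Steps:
A(l, L) = 10 - L (A(l, L) = 3 - (L - 7) = 3 - (-7 + L) = 3 + (7 - L) = 10 - L)
17055 + A(-179, -12) = 17055 + (10 - 1*(-12)) = 17055 + (10 + 12) = 17055 + 22 = 17077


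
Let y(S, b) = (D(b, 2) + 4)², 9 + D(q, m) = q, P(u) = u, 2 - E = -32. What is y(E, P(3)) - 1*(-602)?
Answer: 606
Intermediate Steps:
E = 34 (E = 2 - 1*(-32) = 2 + 32 = 34)
D(q, m) = -9 + q
y(S, b) = (-5 + b)² (y(S, b) = ((-9 + b) + 4)² = (-5 + b)²)
y(E, P(3)) - 1*(-602) = (-5 + 3)² - 1*(-602) = (-2)² + 602 = 4 + 602 = 606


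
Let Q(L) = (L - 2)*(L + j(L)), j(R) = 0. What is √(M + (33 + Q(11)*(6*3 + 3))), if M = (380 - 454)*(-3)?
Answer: √2334 ≈ 48.311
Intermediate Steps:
Q(L) = L*(-2 + L) (Q(L) = (L - 2)*(L + 0) = (-2 + L)*L = L*(-2 + L))
M = 222 (M = -74*(-3) = 222)
√(M + (33 + Q(11)*(6*3 + 3))) = √(222 + (33 + (11*(-2 + 11))*(6*3 + 3))) = √(222 + (33 + (11*9)*(18 + 3))) = √(222 + (33 + 99*21)) = √(222 + (33 + 2079)) = √(222 + 2112) = √2334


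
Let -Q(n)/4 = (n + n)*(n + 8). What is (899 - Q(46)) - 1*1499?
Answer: 19272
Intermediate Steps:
Q(n) = -8*n*(8 + n) (Q(n) = -4*(n + n)*(n + 8) = -4*2*n*(8 + n) = -8*n*(8 + n))
(899 - Q(46)) - 1*1499 = (899 - (-8)*46*(8 + 46)) - 1*1499 = (899 - (-8)*46*54) - 1499 = (899 - 1*(-19872)) - 1499 = (899 + 19872) - 1499 = 20771 - 1499 = 19272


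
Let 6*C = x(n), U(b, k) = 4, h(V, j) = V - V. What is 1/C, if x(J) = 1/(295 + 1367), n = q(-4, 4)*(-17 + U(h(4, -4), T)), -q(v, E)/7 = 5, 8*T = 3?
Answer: 9972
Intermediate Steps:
T = 3/8 (T = (⅛)*3 = 3/8 ≈ 0.37500)
h(V, j) = 0
q(v, E) = -35 (q(v, E) = -7*5 = -35)
n = 455 (n = -35*(-17 + 4) = -35*(-13) = 455)
x(J) = 1/1662
C = 1/9972 (C = (⅙)*(1/1662) = 1/9972 ≈ 0.00010028)
1/C = 1/(1/9972) = 9972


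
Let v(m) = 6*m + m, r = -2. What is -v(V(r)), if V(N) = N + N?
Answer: 28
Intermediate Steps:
V(N) = 2*N
v(m) = 7*m
-v(V(r)) = -7*2*(-2) = -7*(-4) = -1*(-28) = 28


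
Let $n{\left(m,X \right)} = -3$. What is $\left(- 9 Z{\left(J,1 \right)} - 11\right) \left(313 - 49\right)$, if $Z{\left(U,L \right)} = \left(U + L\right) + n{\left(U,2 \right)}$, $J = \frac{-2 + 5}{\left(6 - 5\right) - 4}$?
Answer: $4224$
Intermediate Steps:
$J = -1$ ($J = \frac{3}{\left(6 - 5\right) - 4} = \frac{3}{1 - 4} = \frac{3}{-3} = 3 \left(- \frac{1}{3}\right) = -1$)
$Z{\left(U,L \right)} = -3 + L + U$ ($Z{\left(U,L \right)} = \left(U + L\right) - 3 = \left(L + U\right) - 3 = -3 + L + U$)
$\left(- 9 Z{\left(J,1 \right)} - 11\right) \left(313 - 49\right) = \left(- 9 \left(-3 + 1 - 1\right) - 11\right) \left(313 - 49\right) = \left(\left(-9\right) \left(-3\right) - 11\right) 264 = \left(27 - 11\right) 264 = 16 \cdot 264 = 4224$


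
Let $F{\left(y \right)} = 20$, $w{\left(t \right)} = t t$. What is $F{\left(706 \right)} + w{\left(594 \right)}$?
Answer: $352856$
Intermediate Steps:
$w{\left(t \right)} = t^{2}$
$F{\left(706 \right)} + w{\left(594 \right)} = 20 + 594^{2} = 20 + 352836 = 352856$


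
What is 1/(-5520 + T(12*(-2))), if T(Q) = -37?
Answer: -1/5557 ≈ -0.00017995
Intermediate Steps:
1/(-5520 + T(12*(-2))) = 1/(-5520 - 37) = 1/(-5557) = -1/5557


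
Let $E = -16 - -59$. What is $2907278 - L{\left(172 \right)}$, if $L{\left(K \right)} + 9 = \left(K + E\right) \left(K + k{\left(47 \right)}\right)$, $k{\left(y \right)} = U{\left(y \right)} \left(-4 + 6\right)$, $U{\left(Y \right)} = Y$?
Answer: $2850097$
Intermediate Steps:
$E = 43$ ($E = -16 + 59 = 43$)
$k{\left(y \right)} = 2 y$ ($k{\left(y \right)} = y \left(-4 + 6\right) = y 2 = 2 y$)
$L{\left(K \right)} = -9 + \left(43 + K\right) \left(94 + K\right)$ ($L{\left(K \right)} = -9 + \left(K + 43\right) \left(K + 2 \cdot 47\right) = -9 + \left(43 + K\right) \left(K + 94\right) = -9 + \left(43 + K\right) \left(94 + K\right)$)
$2907278 - L{\left(172 \right)} = 2907278 - \left(4033 + 172^{2} + 137 \cdot 172\right) = 2907278 - \left(4033 + 29584 + 23564\right) = 2907278 - 57181 = 2850097$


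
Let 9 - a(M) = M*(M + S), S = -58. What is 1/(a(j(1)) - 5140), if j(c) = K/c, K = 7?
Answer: -1/4774 ≈ -0.00020947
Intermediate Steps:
j(c) = 7/c
a(M) = 9 - M*(-58 + M) (a(M) = 9 - M*(M - 58) = 9 - M*(-58 + M))
1/(a(j(1)) - 5140) = 1/((9 - (7/1)**2 + 58*(7/1)) - 5140) = 1/((9 - (7*1)**2 + 58*(7*1)) - 5140) = 1/((9 - 1*7**2 + 58*7) - 5140) = 1/((9 - 1*49 + 406) - 5140) = 1/((9 - 49 + 406) - 5140) = 1/(366 - 5140) = 1/(-4774) = -1/4774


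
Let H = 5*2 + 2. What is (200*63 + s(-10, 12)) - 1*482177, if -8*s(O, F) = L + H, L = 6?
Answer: -1878317/4 ≈ -4.6958e+5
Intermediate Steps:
H = 12 (H = 10 + 2 = 12)
s(O, F) = -9/4 (s(O, F) = -(6 + 12)/8 = -⅛*18 = -9/4)
(200*63 + s(-10, 12)) - 1*482177 = (200*63 - 9/4) - 1*482177 = (12600 - 9/4) - 482177 = 50391/4 - 482177 = -1878317/4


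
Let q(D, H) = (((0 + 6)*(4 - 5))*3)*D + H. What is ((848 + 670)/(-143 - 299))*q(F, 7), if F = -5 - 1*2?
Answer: -100947/221 ≈ -456.77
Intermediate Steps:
F = -7 (F = -5 - 2 = -7)
q(D, H) = H - 18*D (q(D, H) = ((6*(-1))*3)*D + H = (-6*3)*D + H = -18*D + H = H - 18*D)
((848 + 670)/(-143 - 299))*q(F, 7) = ((848 + 670)/(-143 - 299))*(7 - 18*(-7)) = (1518/(-442))*(7 + 126) = (1518*(-1/442))*133 = -759/221*133 = -100947/221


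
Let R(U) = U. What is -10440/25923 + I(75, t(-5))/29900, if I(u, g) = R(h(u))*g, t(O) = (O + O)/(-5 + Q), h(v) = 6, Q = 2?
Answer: -5193959/12918295 ≈ -0.40206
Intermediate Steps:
t(O) = -2*O/3 (t(O) = (O + O)/(-5 + 2) = (2*O)/(-3) = (2*O)*(-⅓) = -2*O/3)
I(u, g) = 6*g
-10440/25923 + I(75, t(-5))/29900 = -10440/25923 + (6*(-⅔*(-5)))/29900 = -10440*1/25923 + (6*(10/3))*(1/29900) = -3480/8641 + 20*(1/29900) = -3480/8641 + 1/1495 = -5193959/12918295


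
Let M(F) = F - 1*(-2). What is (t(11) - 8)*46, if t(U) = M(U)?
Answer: 230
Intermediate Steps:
M(F) = 2 + F (M(F) = F + 2 = 2 + F)
t(U) = 2 + U
(t(11) - 8)*46 = ((2 + 11) - 8)*46 = (13 - 8)*46 = 5*46 = 230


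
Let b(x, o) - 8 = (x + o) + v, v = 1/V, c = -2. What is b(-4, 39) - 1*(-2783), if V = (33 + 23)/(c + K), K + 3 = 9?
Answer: 39565/14 ≈ 2826.1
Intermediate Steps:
K = 6 (K = -3 + 9 = 6)
V = 14 (V = (33 + 23)/(-2 + 6) = 56/4 = 56*(¼) = 14)
v = 1/14 ≈ 0.071429
b(x, o) = 113/14 + o + x (b(x, o) = 8 + ((x + o) + 1/14) = 8 + ((o + x) + 1/14) = 8 + (1/14 + o + x) = 113/14 + o + x)
b(-4, 39) - 1*(-2783) = (113/14 + 39 - 4) - 1*(-2783) = 603/14 + 2783 = 39565/14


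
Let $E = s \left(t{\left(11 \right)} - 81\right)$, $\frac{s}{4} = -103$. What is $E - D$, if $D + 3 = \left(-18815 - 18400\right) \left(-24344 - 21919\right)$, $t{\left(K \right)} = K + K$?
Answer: $-1721653234$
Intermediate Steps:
$t{\left(K \right)} = 2 K$
$s = -412$ ($s = 4 \left(-103\right) = -412$)
$E = 24308$ ($E = - 412 \left(2 \cdot 11 - 81\right) = - 412 \left(22 - 81\right) = \left(-412\right) \left(-59\right) = 24308$)
$D = 1721677542$ ($D = -3 + \left(-18815 - 18400\right) \left(-24344 - 21919\right) = -3 - -1721677545 = -3 + 1721677545 = 1721677542$)
$E - D = 24308 - 1721677542 = -1721653234$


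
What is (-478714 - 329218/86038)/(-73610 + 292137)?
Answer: -20593962175/9400813013 ≈ -2.1907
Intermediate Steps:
(-478714 - 329218/86038)/(-73610 + 292137) = (-478714 - 329218*1/86038)/218527 = (-478714 - 164609/43019)*(1/218527) = -20593962175/43019*1/218527 = -20593962175/9400813013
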